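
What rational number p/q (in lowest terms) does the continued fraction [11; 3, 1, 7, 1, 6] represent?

2713/241

Start with 6.
1 + 1/(6/1) = 1 + 1/6 = 7/6
7 + 1/(7/6) = 7 + 6/7 = 55/7
1 + 1/(55/7) = 1 + 7/55 = 62/55
3 + 1/(62/55) = 3 + 55/62 = 241/62
11 + 1/(241/62) = 11 + 62/241 = 2713/241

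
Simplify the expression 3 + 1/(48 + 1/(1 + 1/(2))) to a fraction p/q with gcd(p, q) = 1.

Compute successive convergents:
a_0 = 3: 3/1
a_1 = 48: 145/48
a_2 = 1: 148/49
a_3 = 2: 441/146

441/146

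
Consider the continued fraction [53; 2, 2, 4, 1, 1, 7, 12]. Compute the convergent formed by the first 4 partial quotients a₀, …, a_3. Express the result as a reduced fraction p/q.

1175/22

Start with 4.
2 + 1/(4/1) = 2 + 1/4 = 9/4
2 + 1/(9/4) = 2 + 4/9 = 22/9
53 + 1/(22/9) = 53 + 9/22 = 1175/22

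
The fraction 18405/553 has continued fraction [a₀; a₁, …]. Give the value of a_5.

14

⌊18405/553⌋ = 33, remainder 156
⌊553/156⌋ = 3, remainder 85
⌊156/85⌋ = 1, remainder 71
⌊85/71⌋ = 1, remainder 14
⌊71/14⌋ = 5, remainder 1
⌊14/1⌋ = 14, remainder 0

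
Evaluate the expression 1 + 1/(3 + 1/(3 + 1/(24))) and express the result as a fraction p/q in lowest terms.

316/243

Start with 24.
3 + 1/(24/1) = 3 + 1/24 = 73/24
3 + 1/(73/24) = 3 + 24/73 = 243/73
1 + 1/(243/73) = 1 + 73/243 = 316/243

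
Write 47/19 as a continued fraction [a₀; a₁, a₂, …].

47 = 2·19 + 9, so a_0 = 2
19 = 2·9 + 1, so a_1 = 2
9 = 9·1 + 0, so a_2 = 9

[2; 2, 9]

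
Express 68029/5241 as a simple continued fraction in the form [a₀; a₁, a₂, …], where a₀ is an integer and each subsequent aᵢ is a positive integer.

[12; 1, 49, 2, 1, 1, 6, 3]

⌊68029/5241⌋ = 12, remainder 5137
⌊5241/5137⌋ = 1, remainder 104
⌊5137/104⌋ = 49, remainder 41
⌊104/41⌋ = 2, remainder 22
⌊41/22⌋ = 1, remainder 19
⌊22/19⌋ = 1, remainder 3
⌊19/3⌋ = 6, remainder 1
⌊3/1⌋ = 3, remainder 0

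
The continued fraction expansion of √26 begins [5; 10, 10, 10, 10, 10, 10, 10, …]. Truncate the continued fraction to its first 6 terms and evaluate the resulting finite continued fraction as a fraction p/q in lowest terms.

530451/104030

Start with 10.
10 + 1/(10/1) = 10 + 1/10 = 101/10
10 + 1/(101/10) = 10 + 10/101 = 1020/101
10 + 1/(1020/101) = 10 + 101/1020 = 10301/1020
10 + 1/(10301/1020) = 10 + 1020/10301 = 104030/10301
5 + 1/(104030/10301) = 5 + 10301/104030 = 530451/104030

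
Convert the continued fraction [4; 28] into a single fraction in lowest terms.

Start with 28.
4 + 1/(28/1) = 4 + 1/28 = 113/28

113/28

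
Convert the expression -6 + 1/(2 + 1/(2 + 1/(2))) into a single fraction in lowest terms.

Start with 2.
2 + 1/(2/1) = 2 + 1/2 = 5/2
2 + 1/(5/2) = 2 + 2/5 = 12/5
-6 + 1/(12/5) = -6 + 5/12 = -67/12

-67/12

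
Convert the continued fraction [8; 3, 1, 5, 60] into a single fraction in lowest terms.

11433/1384

Build up convergents one term at a time:
a_0 = 8: 8/1
a_1 = 3: 25/3
a_2 = 1: 33/4
a_3 = 5: 190/23
a_4 = 60: 11433/1384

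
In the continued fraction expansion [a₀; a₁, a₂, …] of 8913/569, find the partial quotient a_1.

8913 ÷ 569 → quotient 15, remainder 378
569 ÷ 378 → quotient 1, remainder 191

1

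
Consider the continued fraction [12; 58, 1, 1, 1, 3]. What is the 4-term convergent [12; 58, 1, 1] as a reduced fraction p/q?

1406/117

Start with 1.
1 + 1/(1/1) = 1 + 1/1 = 2/1
58 + 1/(2/1) = 58 + 1/2 = 117/2
12 + 1/(117/2) = 12 + 2/117 = 1406/117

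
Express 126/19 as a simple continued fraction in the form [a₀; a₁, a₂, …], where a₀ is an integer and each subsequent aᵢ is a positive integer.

[6; 1, 1, 1, 2, 2]

Repeatedly divide and take the remainder:
⌊126/19⌋ = 6, remainder 12
⌊19/12⌋ = 1, remainder 7
⌊12/7⌋ = 1, remainder 5
⌊7/5⌋ = 1, remainder 2
⌊5/2⌋ = 2, remainder 1
⌊2/1⌋ = 2, remainder 0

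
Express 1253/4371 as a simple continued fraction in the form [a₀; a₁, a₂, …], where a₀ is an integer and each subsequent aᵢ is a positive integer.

⌊1253/4371⌋ = 0, remainder 1253
⌊4371/1253⌋ = 3, remainder 612
⌊1253/612⌋ = 2, remainder 29
⌊612/29⌋ = 21, remainder 3
⌊29/3⌋ = 9, remainder 2
⌊3/2⌋ = 1, remainder 1
⌊2/1⌋ = 2, remainder 0

[0; 3, 2, 21, 9, 1, 2]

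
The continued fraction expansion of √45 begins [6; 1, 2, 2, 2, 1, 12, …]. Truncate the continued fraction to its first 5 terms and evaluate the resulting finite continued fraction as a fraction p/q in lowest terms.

Collapse the nested fraction from the inside out:
Start with 2.
2 + 1/(2/1) = 2 + 1/2 = 5/2
2 + 1/(5/2) = 2 + 2/5 = 12/5
1 + 1/(12/5) = 1 + 5/12 = 17/12
6 + 1/(17/12) = 6 + 12/17 = 114/17

114/17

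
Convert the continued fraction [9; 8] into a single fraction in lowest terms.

Compute successive convergents:
a_0 = 9: 9/1
a_1 = 8: 73/8

73/8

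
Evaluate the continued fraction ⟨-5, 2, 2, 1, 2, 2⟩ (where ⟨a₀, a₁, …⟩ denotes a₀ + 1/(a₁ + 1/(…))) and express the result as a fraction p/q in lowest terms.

Use the convergent recurrence hₖ = aₖ·hₖ₋₁ + hₖ₋₂ (and likewise for the denominators kₖ):
a_0 = -5: -5/1
a_1 = 2: -9/2
a_2 = 2: -23/5
a_3 = 1: -32/7
a_4 = 2: -87/19
a_5 = 2: -206/45

-206/45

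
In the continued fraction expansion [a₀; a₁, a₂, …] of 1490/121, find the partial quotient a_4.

3

1490 ÷ 121 → quotient 12, remainder 38
121 ÷ 38 → quotient 3, remainder 7
38 ÷ 7 → quotient 5, remainder 3
7 ÷ 3 → quotient 2, remainder 1
3 ÷ 1 → quotient 3, remainder 0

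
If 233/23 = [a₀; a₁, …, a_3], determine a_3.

Apply division with remainder until the remainder is 0:
233 = 10·23 + 3, so a_0 = 10
23 = 7·3 + 2, so a_1 = 7
3 = 1·2 + 1, so a_2 = 1
2 = 2·1 + 0, so a_3 = 2

2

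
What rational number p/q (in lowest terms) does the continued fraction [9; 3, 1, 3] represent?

139/15

Build up convergents one term at a time:
a_0 = 9: 9/1
a_1 = 3: 28/3
a_2 = 1: 37/4
a_3 = 3: 139/15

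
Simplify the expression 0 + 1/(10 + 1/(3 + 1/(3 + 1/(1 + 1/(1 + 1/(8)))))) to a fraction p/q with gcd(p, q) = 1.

a_0 = 0: 0/1
a_1 = 10: 1/10
a_2 = 3: 3/31
a_3 = 3: 10/103
a_4 = 1: 13/134
a_5 = 1: 23/237
a_6 = 8: 197/2030

197/2030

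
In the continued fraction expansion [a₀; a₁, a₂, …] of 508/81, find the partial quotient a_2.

Run the Euclidean algorithm, recording each quotient:
508 = 6·81 + 22, so a_0 = 6
81 = 3·22 + 15, so a_1 = 3
22 = 1·15 + 7, so a_2 = 1

1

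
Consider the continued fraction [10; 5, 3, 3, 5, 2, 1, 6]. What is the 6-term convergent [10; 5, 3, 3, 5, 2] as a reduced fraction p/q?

a_0 = 10: 10/1
a_1 = 5: 51/5
a_2 = 3: 163/16
a_3 = 3: 540/53
a_4 = 5: 2863/281
a_5 = 2: 6266/615

6266/615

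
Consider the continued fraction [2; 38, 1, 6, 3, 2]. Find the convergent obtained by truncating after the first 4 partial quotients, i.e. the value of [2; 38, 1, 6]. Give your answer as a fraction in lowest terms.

Work from the innermost term outward:
Start with 6.
1 + 1/(6/1) = 1 + 1/6 = 7/6
38 + 1/(7/6) = 38 + 6/7 = 272/7
2 + 1/(272/7) = 2 + 7/272 = 551/272

551/272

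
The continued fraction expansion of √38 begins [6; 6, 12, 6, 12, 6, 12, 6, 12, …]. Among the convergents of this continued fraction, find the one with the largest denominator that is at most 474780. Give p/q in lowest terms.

List convergents until the denominator exceeds the bound:
a_0 = 6: 6/1  (≤ bound)
a_1 = 6: 37/6  (≤ bound)
a_2 = 12: 450/73  (≤ bound)
a_3 = 6: 2737/444  (≤ bound)
a_4 = 12: 33294/5401  (≤ bound)
a_5 = 6: 202501/32850  (≤ bound)
a_6 = 12: 2463306/399601  (≤ bound)
a_7 = 6: 14982337/2430456  (> 474780, stop)

2463306/399601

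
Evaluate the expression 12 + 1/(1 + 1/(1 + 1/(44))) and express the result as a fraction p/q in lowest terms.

a_0 = 12: 12/1
a_1 = 1: 13/1
a_2 = 1: 25/2
a_3 = 44: 1113/89

1113/89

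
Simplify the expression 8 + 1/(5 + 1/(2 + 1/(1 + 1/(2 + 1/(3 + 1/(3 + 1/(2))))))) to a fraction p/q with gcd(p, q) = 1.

a_0 = 8: 8/1
a_1 = 5: 41/5
a_2 = 2: 90/11
a_3 = 1: 131/16
a_4 = 2: 352/43
a_5 = 3: 1187/145
a_6 = 3: 3913/478
a_7 = 2: 9013/1101

9013/1101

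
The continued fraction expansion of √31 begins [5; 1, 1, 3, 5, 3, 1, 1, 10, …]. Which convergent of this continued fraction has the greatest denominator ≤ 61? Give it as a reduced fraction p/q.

a_0 = 5: 5/1  (≤ bound)
a_1 = 1: 6/1  (≤ bound)
a_2 = 1: 11/2  (≤ bound)
a_3 = 3: 39/7  (≤ bound)
a_4 = 5: 206/37  (≤ bound)
a_5 = 3: 657/118  (> 61, stop)

206/37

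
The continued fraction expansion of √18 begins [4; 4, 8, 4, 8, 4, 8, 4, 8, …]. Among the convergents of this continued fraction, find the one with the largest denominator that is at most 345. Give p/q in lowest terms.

a_0 = 4: 4/1  (≤ bound)
a_1 = 4: 17/4  (≤ bound)
a_2 = 8: 140/33  (≤ bound)
a_3 = 4: 577/136  (≤ bound)
a_4 = 8: 4756/1121  (> 345, stop)

577/136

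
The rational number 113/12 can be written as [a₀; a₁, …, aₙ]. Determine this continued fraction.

[9; 2, 2, 2]

113 ÷ 12 → quotient 9, remainder 5
12 ÷ 5 → quotient 2, remainder 2
5 ÷ 2 → quotient 2, remainder 1
2 ÷ 1 → quotient 2, remainder 0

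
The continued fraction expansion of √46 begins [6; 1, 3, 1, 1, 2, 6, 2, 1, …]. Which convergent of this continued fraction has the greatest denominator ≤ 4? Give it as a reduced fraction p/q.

a_0 = 6: 6/1  (≤ bound)
a_1 = 1: 7/1  (≤ bound)
a_2 = 3: 27/4  (≤ bound)
a_3 = 1: 34/5  (> 4, stop)

27/4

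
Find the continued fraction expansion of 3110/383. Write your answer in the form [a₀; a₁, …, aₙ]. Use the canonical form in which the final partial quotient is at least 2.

⌊3110/383⌋ = 8, remainder 46
⌊383/46⌋ = 8, remainder 15
⌊46/15⌋ = 3, remainder 1
⌊15/1⌋ = 15, remainder 0

[8; 8, 3, 15]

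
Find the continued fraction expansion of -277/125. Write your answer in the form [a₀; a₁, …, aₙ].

⌊-277/125⌋ = -3, remainder 98
⌊125/98⌋ = 1, remainder 27
⌊98/27⌋ = 3, remainder 17
⌊27/17⌋ = 1, remainder 10
⌊17/10⌋ = 1, remainder 7
⌊10/7⌋ = 1, remainder 3
⌊7/3⌋ = 2, remainder 1
⌊3/1⌋ = 3, remainder 0

[-3; 1, 3, 1, 1, 1, 2, 3]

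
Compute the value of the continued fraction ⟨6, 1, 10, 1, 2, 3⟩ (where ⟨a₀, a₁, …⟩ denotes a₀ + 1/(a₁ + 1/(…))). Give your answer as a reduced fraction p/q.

Start with 3.
2 + 1/(3/1) = 2 + 1/3 = 7/3
1 + 1/(7/3) = 1 + 3/7 = 10/7
10 + 1/(10/7) = 10 + 7/10 = 107/10
1 + 1/(107/10) = 1 + 10/107 = 117/107
6 + 1/(117/107) = 6 + 107/117 = 809/117

809/117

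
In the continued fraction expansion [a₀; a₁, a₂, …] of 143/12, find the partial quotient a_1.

1

Repeatedly divide and take the remainder:
143 = 11·12 + 11, so a_0 = 11
12 = 1·11 + 1, so a_1 = 1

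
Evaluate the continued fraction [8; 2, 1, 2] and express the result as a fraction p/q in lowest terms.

67/8

a_0 = 8: 8/1
a_1 = 2: 17/2
a_2 = 1: 25/3
a_3 = 2: 67/8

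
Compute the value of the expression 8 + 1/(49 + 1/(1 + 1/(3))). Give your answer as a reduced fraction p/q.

1596/199

Starting at the tail and folding back:
Start with 3.
1 + 1/(3/1) = 1 + 1/3 = 4/3
49 + 1/(4/3) = 49 + 3/4 = 199/4
8 + 1/(199/4) = 8 + 4/199 = 1596/199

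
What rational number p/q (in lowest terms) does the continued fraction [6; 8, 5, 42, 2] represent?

a_0 = 6: 6/1
a_1 = 8: 49/8
a_2 = 5: 251/41
a_3 = 42: 10591/1730
a_4 = 2: 21433/3501

21433/3501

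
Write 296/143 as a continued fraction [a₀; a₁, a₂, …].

[2; 14, 3, 3]

296 ÷ 143 → quotient 2, remainder 10
143 ÷ 10 → quotient 14, remainder 3
10 ÷ 3 → quotient 3, remainder 1
3 ÷ 1 → quotient 3, remainder 0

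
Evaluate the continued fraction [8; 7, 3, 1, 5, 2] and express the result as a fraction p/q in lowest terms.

2954/363

a_0 = 8: 8/1
a_1 = 7: 57/7
a_2 = 3: 179/22
a_3 = 1: 236/29
a_4 = 5: 1359/167
a_5 = 2: 2954/363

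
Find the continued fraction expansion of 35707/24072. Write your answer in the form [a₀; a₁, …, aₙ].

[1; 2, 14, 1, 1, 32, 1, 11]

⌊35707/24072⌋ = 1, remainder 11635
⌊24072/11635⌋ = 2, remainder 802
⌊11635/802⌋ = 14, remainder 407
⌊802/407⌋ = 1, remainder 395
⌊407/395⌋ = 1, remainder 12
⌊395/12⌋ = 32, remainder 11
⌊12/11⌋ = 1, remainder 1
⌊11/1⌋ = 11, remainder 0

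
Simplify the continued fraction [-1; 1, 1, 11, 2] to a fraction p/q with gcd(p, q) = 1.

a_0 = -1: -1/1
a_1 = 1: 0/1
a_2 = 1: -1/2
a_3 = 11: -11/23
a_4 = 2: -23/48

-23/48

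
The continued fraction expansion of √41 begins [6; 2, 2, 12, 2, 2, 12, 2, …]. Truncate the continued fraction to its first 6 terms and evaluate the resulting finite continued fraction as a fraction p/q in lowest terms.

2049/320

Start with 2.
2 + 1/(2/1) = 2 + 1/2 = 5/2
12 + 1/(5/2) = 12 + 2/5 = 62/5
2 + 1/(62/5) = 2 + 5/62 = 129/62
2 + 1/(129/62) = 2 + 62/129 = 320/129
6 + 1/(320/129) = 6 + 129/320 = 2049/320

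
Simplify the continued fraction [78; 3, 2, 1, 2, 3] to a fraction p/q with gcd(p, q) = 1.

7125/91

Start with 3.
2 + 1/(3/1) = 2 + 1/3 = 7/3
1 + 1/(7/3) = 1 + 3/7 = 10/7
2 + 1/(10/7) = 2 + 7/10 = 27/10
3 + 1/(27/10) = 3 + 10/27 = 91/27
78 + 1/(91/27) = 78 + 27/91 = 7125/91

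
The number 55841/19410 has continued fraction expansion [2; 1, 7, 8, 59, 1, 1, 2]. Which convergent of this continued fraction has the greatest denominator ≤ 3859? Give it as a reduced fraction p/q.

11056/3843

List convergents until the denominator exceeds the bound:
a_0 = 2: 2/1  (≤ bound)
a_1 = 1: 3/1  (≤ bound)
a_2 = 7: 23/8  (≤ bound)
a_3 = 8: 187/65  (≤ bound)
a_4 = 59: 11056/3843  (≤ bound)
a_5 = 1: 11243/3908  (> 3859, stop)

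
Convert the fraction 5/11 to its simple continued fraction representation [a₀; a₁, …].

⌊5/11⌋ = 0, remainder 5
⌊11/5⌋ = 2, remainder 1
⌊5/1⌋ = 5, remainder 0

[0; 2, 5]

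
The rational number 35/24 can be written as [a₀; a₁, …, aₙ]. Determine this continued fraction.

[1; 2, 5, 2]

Run the Euclidean algorithm, recording each quotient:
35 = 1·24 + 11, so a_0 = 1
24 = 2·11 + 2, so a_1 = 2
11 = 5·2 + 1, so a_2 = 5
2 = 2·1 + 0, so a_3 = 2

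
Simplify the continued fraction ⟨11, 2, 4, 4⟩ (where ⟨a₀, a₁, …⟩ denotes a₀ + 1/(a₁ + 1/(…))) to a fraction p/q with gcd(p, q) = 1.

a_0 = 11: 11/1
a_1 = 2: 23/2
a_2 = 4: 103/9
a_3 = 4: 435/38

435/38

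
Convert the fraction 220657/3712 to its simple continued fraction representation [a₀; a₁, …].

220657 = 59·3712 + 1649, so a_0 = 59
3712 = 2·1649 + 414, so a_1 = 2
1649 = 3·414 + 407, so a_2 = 3
414 = 1·407 + 7, so a_3 = 1
407 = 58·7 + 1, so a_4 = 58
7 = 7·1 + 0, so a_5 = 7

[59; 2, 3, 1, 58, 7]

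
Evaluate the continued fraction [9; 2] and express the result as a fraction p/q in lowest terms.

19/2

Collapse the nested fraction from the inside out:
Start with 2.
9 + 1/(2/1) = 9 + 1/2 = 19/2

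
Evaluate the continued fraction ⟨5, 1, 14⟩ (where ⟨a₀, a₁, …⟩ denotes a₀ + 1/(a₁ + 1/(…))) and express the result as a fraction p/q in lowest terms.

Collapse the nested fraction from the inside out:
Start with 14.
1 + 1/(14/1) = 1 + 1/14 = 15/14
5 + 1/(15/14) = 5 + 14/15 = 89/15

89/15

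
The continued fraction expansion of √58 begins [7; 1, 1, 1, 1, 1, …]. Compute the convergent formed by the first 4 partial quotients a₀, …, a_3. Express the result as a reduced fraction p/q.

Start with 1.
1 + 1/(1/1) = 1 + 1/1 = 2/1
1 + 1/(2/1) = 1 + 1/2 = 3/2
7 + 1/(3/2) = 7 + 2/3 = 23/3

23/3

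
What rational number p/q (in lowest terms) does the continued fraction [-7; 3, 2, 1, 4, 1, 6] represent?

Start with 6.
1 + 1/(6/1) = 1 + 1/6 = 7/6
4 + 1/(7/6) = 4 + 6/7 = 34/7
1 + 1/(34/7) = 1 + 7/34 = 41/34
2 + 1/(41/34) = 2 + 34/41 = 116/41
3 + 1/(116/41) = 3 + 41/116 = 389/116
-7 + 1/(389/116) = -7 + 116/389 = -2607/389

-2607/389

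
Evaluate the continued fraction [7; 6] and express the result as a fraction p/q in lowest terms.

43/6

Build up convergents one term at a time:
a_0 = 7: 7/1
a_1 = 6: 43/6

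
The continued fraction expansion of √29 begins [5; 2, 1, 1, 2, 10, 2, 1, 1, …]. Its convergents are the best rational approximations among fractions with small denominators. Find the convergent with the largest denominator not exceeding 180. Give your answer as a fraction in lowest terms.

727/135

List convergents until the denominator exceeds the bound:
a_0 = 5: 5/1  (≤ bound)
a_1 = 2: 11/2  (≤ bound)
a_2 = 1: 16/3  (≤ bound)
a_3 = 1: 27/5  (≤ bound)
a_4 = 2: 70/13  (≤ bound)
a_5 = 10: 727/135  (≤ bound)
a_6 = 2: 1524/283  (> 180, stop)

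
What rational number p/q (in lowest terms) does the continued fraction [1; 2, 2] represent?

Starting at the tail and folding back:
Start with 2.
2 + 1/(2/1) = 2 + 1/2 = 5/2
1 + 1/(5/2) = 1 + 2/5 = 7/5

7/5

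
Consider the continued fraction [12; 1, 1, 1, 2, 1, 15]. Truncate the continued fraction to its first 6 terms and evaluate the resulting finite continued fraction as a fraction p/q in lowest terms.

a_0 = 12: 12/1
a_1 = 1: 13/1
a_2 = 1: 25/2
a_3 = 1: 38/3
a_4 = 2: 101/8
a_5 = 1: 139/11

139/11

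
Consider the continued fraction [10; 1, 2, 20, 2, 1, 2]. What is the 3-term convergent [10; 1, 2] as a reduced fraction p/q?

Use the convergent recurrence hₖ = aₖ·hₖ₋₁ + hₖ₋₂ (and likewise for the denominators kₖ):
a_0 = 10: 10/1
a_1 = 1: 11/1
a_2 = 2: 32/3

32/3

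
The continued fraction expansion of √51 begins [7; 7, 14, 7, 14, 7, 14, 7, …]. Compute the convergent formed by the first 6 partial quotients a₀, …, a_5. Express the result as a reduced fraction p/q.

499850/69993

Start with 7.
14 + 1/(7/1) = 14 + 1/7 = 99/7
7 + 1/(99/7) = 7 + 7/99 = 700/99
14 + 1/(700/99) = 14 + 99/700 = 9899/700
7 + 1/(9899/700) = 7 + 700/9899 = 69993/9899
7 + 1/(69993/9899) = 7 + 9899/69993 = 499850/69993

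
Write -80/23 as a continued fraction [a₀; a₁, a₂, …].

-80 = -4·23 + 12, so a_0 = -4
23 = 1·12 + 11, so a_1 = 1
12 = 1·11 + 1, so a_2 = 1
11 = 11·1 + 0, so a_3 = 11

[-4; 1, 1, 11]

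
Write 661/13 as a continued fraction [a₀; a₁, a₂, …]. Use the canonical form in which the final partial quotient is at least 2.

[50; 1, 5, 2]

Apply division with remainder until the remainder is 0:
⌊661/13⌋ = 50, remainder 11
⌊13/11⌋ = 1, remainder 2
⌊11/2⌋ = 5, remainder 1
⌊2/1⌋ = 2, remainder 0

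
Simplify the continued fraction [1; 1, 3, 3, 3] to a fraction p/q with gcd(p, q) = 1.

Collapse the nested fraction from the inside out:
Start with 3.
3 + 1/(3/1) = 3 + 1/3 = 10/3
3 + 1/(10/3) = 3 + 3/10 = 33/10
1 + 1/(33/10) = 1 + 10/33 = 43/33
1 + 1/(43/33) = 1 + 33/43 = 76/43

76/43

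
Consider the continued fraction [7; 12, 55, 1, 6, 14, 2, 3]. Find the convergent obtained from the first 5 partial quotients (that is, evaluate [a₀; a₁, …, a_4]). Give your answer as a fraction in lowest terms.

Start with 6.
1 + 1/(6/1) = 1 + 1/6 = 7/6
55 + 1/(7/6) = 55 + 6/7 = 391/7
12 + 1/(391/7) = 12 + 7/391 = 4699/391
7 + 1/(4699/391) = 7 + 391/4699 = 33284/4699

33284/4699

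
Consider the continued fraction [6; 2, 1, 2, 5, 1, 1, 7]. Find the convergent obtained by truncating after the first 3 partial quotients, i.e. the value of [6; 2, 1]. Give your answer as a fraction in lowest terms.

a_0 = 6: 6/1
a_1 = 2: 13/2
a_2 = 1: 19/3

19/3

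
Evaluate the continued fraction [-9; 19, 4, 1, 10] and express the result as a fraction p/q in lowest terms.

-9279/1037

a_0 = -9: -9/1
a_1 = 19: -170/19
a_2 = 4: -689/77
a_3 = 1: -859/96
a_4 = 10: -9279/1037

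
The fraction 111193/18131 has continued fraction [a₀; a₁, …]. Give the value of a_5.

111193 = 6·18131 + 2407, so a_0 = 6
18131 = 7·2407 + 1282, so a_1 = 7
2407 = 1·1282 + 1125, so a_2 = 1
1282 = 1·1125 + 157, so a_3 = 1
1125 = 7·157 + 26, so a_4 = 7
157 = 6·26 + 1, so a_5 = 6

6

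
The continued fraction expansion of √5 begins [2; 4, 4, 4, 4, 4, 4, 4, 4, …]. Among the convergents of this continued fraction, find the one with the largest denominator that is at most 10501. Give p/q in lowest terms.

List convergents until the denominator exceeds the bound:
a_0 = 2: 2/1  (≤ bound)
a_1 = 4: 9/4  (≤ bound)
a_2 = 4: 38/17  (≤ bound)
a_3 = 4: 161/72  (≤ bound)
a_4 = 4: 682/305  (≤ bound)
a_5 = 4: 2889/1292  (≤ bound)
a_6 = 4: 12238/5473  (≤ bound)
a_7 = 4: 51841/23184  (> 10501, stop)

12238/5473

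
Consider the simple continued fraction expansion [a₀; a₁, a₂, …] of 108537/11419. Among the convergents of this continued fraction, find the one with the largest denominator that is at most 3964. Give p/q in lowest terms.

36499/3840

a_0 = 9: 9/1  (≤ bound)
a_1 = 1: 10/1  (≤ bound)
a_2 = 1: 19/2  (≤ bound)
a_3 = 50: 960/101  (≤ bound)
a_4 = 37: 35539/3739  (≤ bound)
a_5 = 1: 36499/3840  (≤ bound)
a_6 = 2: 108537/11419  (> 3964, stop)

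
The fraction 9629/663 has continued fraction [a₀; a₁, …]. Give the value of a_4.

⌊9629/663⌋ = 14, remainder 347
⌊663/347⌋ = 1, remainder 316
⌊347/316⌋ = 1, remainder 31
⌊316/31⌋ = 10, remainder 6
⌊31/6⌋ = 5, remainder 1

5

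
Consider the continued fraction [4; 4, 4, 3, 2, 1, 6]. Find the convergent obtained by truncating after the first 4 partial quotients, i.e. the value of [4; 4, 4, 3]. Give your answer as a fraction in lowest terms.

233/55

a_0 = 4: 4/1
a_1 = 4: 17/4
a_2 = 4: 72/17
a_3 = 3: 233/55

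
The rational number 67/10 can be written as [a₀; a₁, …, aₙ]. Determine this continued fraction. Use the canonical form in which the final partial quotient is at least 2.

[6; 1, 2, 3]

67 = 6·10 + 7, so a_0 = 6
10 = 1·7 + 3, so a_1 = 1
7 = 2·3 + 1, so a_2 = 2
3 = 3·1 + 0, so a_3 = 3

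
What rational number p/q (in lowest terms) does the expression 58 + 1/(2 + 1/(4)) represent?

526/9

Collapse the nested fraction from the inside out:
Start with 4.
2 + 1/(4/1) = 2 + 1/4 = 9/4
58 + 1/(9/4) = 58 + 4/9 = 526/9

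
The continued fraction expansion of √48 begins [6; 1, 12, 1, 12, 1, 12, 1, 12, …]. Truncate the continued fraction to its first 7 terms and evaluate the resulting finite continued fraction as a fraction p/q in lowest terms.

17466/2521

Start with 12.
1 + 1/(12/1) = 1 + 1/12 = 13/12
12 + 1/(13/12) = 12 + 12/13 = 168/13
1 + 1/(168/13) = 1 + 13/168 = 181/168
12 + 1/(181/168) = 12 + 168/181 = 2340/181
1 + 1/(2340/181) = 1 + 181/2340 = 2521/2340
6 + 1/(2521/2340) = 6 + 2340/2521 = 17466/2521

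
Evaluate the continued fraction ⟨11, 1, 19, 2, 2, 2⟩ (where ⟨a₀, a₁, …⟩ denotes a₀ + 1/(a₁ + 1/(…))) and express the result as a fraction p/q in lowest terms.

2928/245

Use the convergent recurrence hₖ = aₖ·hₖ₋₁ + hₖ₋₂ (and likewise for the denominators kₖ):
a_0 = 11: 11/1
a_1 = 1: 12/1
a_2 = 19: 239/20
a_3 = 2: 490/41
a_4 = 2: 1219/102
a_5 = 2: 2928/245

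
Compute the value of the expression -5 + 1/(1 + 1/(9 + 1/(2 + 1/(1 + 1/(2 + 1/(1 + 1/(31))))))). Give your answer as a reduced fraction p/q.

-14817/3617

Work from the innermost term outward:
Start with 31.
1 + 1/(31/1) = 1 + 1/31 = 32/31
2 + 1/(32/31) = 2 + 31/32 = 95/32
1 + 1/(95/32) = 1 + 32/95 = 127/95
2 + 1/(127/95) = 2 + 95/127 = 349/127
9 + 1/(349/127) = 9 + 127/349 = 3268/349
1 + 1/(3268/349) = 1 + 349/3268 = 3617/3268
-5 + 1/(3617/3268) = -5 + 3268/3617 = -14817/3617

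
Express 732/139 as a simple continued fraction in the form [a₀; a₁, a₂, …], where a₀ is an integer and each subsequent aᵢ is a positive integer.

[5; 3, 1, 3, 9]

Repeatedly divide and take the remainder:
732 = 5·139 + 37, so a_0 = 5
139 = 3·37 + 28, so a_1 = 3
37 = 1·28 + 9, so a_2 = 1
28 = 3·9 + 1, so a_3 = 3
9 = 9·1 + 0, so a_4 = 9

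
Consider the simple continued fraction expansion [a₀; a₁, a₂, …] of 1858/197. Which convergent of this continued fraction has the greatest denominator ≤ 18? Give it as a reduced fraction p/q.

List convergents until the denominator exceeds the bound:
a_0 = 9: 9/1  (≤ bound)
a_1 = 2: 19/2  (≤ bound)
a_2 = 3: 66/7  (≤ bound)
a_3 = 6: 415/44  (> 18, stop)

66/7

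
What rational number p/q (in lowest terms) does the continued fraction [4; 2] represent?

9/2

Work from the innermost term outward:
Start with 2.
4 + 1/(2/1) = 4 + 1/2 = 9/2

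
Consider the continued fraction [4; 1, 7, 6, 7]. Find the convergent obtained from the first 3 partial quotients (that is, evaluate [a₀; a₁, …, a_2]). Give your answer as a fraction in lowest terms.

39/8

Compute successive convergents:
a_0 = 4: 4/1
a_1 = 1: 5/1
a_2 = 7: 39/8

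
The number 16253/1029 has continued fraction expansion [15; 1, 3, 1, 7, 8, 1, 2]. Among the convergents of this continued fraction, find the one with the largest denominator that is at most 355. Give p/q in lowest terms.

a_0 = 15: 15/1  (≤ bound)
a_1 = 1: 16/1  (≤ bound)
a_2 = 3: 63/4  (≤ bound)
a_3 = 1: 79/5  (≤ bound)
a_4 = 7: 616/39  (≤ bound)
a_5 = 8: 5007/317  (≤ bound)
a_6 = 1: 5623/356  (> 355, stop)

5007/317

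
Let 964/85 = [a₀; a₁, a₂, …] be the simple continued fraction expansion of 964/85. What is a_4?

2

⌊964/85⌋ = 11, remainder 29
⌊85/29⌋ = 2, remainder 27
⌊29/27⌋ = 1, remainder 2
⌊27/2⌋ = 13, remainder 1
⌊2/1⌋ = 2, remainder 0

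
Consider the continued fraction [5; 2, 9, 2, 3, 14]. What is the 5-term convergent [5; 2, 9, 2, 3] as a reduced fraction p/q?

Start with 3.
2 + 1/(3/1) = 2 + 1/3 = 7/3
9 + 1/(7/3) = 9 + 3/7 = 66/7
2 + 1/(66/7) = 2 + 7/66 = 139/66
5 + 1/(139/66) = 5 + 66/139 = 761/139

761/139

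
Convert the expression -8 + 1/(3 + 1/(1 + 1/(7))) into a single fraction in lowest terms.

Collapse the nested fraction from the inside out:
Start with 7.
1 + 1/(7/1) = 1 + 1/7 = 8/7
3 + 1/(8/7) = 3 + 7/8 = 31/8
-8 + 1/(31/8) = -8 + 8/31 = -240/31

-240/31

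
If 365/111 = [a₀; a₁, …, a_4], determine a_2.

2

⌊365/111⌋ = 3, remainder 32
⌊111/32⌋ = 3, remainder 15
⌊32/15⌋ = 2, remainder 2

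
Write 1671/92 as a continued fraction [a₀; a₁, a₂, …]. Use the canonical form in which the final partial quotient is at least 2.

[18; 6, 7, 2]

1671 ÷ 92 → quotient 18, remainder 15
92 ÷ 15 → quotient 6, remainder 2
15 ÷ 2 → quotient 7, remainder 1
2 ÷ 1 → quotient 2, remainder 0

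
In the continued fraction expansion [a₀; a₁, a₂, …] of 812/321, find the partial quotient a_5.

812 ÷ 321 → quotient 2, remainder 170
321 ÷ 170 → quotient 1, remainder 151
170 ÷ 151 → quotient 1, remainder 19
151 ÷ 19 → quotient 7, remainder 18
19 ÷ 18 → quotient 1, remainder 1
18 ÷ 1 → quotient 18, remainder 0

18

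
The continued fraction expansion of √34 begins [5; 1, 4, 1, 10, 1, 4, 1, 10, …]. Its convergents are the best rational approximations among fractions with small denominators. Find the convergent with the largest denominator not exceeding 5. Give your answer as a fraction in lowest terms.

29/5

a_0 = 5: 5/1  (≤ bound)
a_1 = 1: 6/1  (≤ bound)
a_2 = 4: 29/5  (≤ bound)
a_3 = 1: 35/6  (> 5, stop)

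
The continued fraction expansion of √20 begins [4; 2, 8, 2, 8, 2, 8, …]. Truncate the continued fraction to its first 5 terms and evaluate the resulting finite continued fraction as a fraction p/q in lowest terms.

1364/305

Start with 8.
2 + 1/(8/1) = 2 + 1/8 = 17/8
8 + 1/(17/8) = 8 + 8/17 = 144/17
2 + 1/(144/17) = 2 + 17/144 = 305/144
4 + 1/(305/144) = 4 + 144/305 = 1364/305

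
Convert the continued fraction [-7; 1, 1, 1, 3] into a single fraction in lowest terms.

-70/11

Collapse the nested fraction from the inside out:
Start with 3.
1 + 1/(3/1) = 1 + 1/3 = 4/3
1 + 1/(4/3) = 1 + 3/4 = 7/4
1 + 1/(7/4) = 1 + 4/7 = 11/7
-7 + 1/(11/7) = -7 + 7/11 = -70/11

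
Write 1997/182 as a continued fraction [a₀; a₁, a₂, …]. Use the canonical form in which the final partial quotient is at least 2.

Repeatedly divide and take the remainder:
1997 ÷ 182 → quotient 10, remainder 177
182 ÷ 177 → quotient 1, remainder 5
177 ÷ 5 → quotient 35, remainder 2
5 ÷ 2 → quotient 2, remainder 1
2 ÷ 1 → quotient 2, remainder 0

[10; 1, 35, 2, 2]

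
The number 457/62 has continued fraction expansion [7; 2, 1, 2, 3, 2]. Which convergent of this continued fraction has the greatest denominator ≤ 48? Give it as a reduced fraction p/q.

List convergents until the denominator exceeds the bound:
a_0 = 7: 7/1  (≤ bound)
a_1 = 2: 15/2  (≤ bound)
a_2 = 1: 22/3  (≤ bound)
a_3 = 2: 59/8  (≤ bound)
a_4 = 3: 199/27  (≤ bound)
a_5 = 2: 457/62  (> 48, stop)

199/27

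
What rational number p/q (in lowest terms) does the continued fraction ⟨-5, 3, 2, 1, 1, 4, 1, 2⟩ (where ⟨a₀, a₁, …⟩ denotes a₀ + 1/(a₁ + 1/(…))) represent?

-1261/268

Build up convergents one term at a time:
a_0 = -5: -5/1
a_1 = 3: -14/3
a_2 = 2: -33/7
a_3 = 1: -47/10
a_4 = 1: -80/17
a_5 = 4: -367/78
a_6 = 1: -447/95
a_7 = 2: -1261/268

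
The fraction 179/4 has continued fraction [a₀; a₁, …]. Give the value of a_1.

1

Apply division with remainder until the remainder is 0:
⌊179/4⌋ = 44, remainder 3
⌊4/3⌋ = 1, remainder 1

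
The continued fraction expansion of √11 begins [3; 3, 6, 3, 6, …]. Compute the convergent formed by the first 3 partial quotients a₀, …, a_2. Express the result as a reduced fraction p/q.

Collapse the nested fraction from the inside out:
Start with 6.
3 + 1/(6/1) = 3 + 1/6 = 19/6
3 + 1/(19/6) = 3 + 6/19 = 63/19

63/19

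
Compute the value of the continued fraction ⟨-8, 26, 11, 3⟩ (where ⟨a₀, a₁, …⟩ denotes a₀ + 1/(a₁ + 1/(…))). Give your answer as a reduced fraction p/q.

-7062/887

a_0 = -8: -8/1
a_1 = 26: -207/26
a_2 = 11: -2285/287
a_3 = 3: -7062/887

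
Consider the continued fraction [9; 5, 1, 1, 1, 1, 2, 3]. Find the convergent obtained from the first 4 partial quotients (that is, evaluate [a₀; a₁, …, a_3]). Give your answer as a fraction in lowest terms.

Work from the innermost term outward:
Start with 1.
1 + 1/(1/1) = 1 + 1/1 = 2/1
5 + 1/(2/1) = 5 + 1/2 = 11/2
9 + 1/(11/2) = 9 + 2/11 = 101/11

101/11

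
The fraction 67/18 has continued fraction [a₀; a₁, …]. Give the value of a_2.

2

67 ÷ 18 → quotient 3, remainder 13
18 ÷ 13 → quotient 1, remainder 5
13 ÷ 5 → quotient 2, remainder 3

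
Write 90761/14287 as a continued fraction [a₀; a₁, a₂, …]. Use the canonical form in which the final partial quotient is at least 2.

[6; 2, 1, 5, 14, 14, 1, 3]

Repeatedly divide and take the remainder:
⌊90761/14287⌋ = 6, remainder 5039
⌊14287/5039⌋ = 2, remainder 4209
⌊5039/4209⌋ = 1, remainder 830
⌊4209/830⌋ = 5, remainder 59
⌊830/59⌋ = 14, remainder 4
⌊59/4⌋ = 14, remainder 3
⌊4/3⌋ = 1, remainder 1
⌊3/1⌋ = 3, remainder 0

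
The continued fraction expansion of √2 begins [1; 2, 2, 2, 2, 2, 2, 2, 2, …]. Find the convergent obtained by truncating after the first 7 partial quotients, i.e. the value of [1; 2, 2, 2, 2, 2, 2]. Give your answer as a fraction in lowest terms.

239/169

Collapse the nested fraction from the inside out:
Start with 2.
2 + 1/(2/1) = 2 + 1/2 = 5/2
2 + 1/(5/2) = 2 + 2/5 = 12/5
2 + 1/(12/5) = 2 + 5/12 = 29/12
2 + 1/(29/12) = 2 + 12/29 = 70/29
2 + 1/(70/29) = 2 + 29/70 = 169/70
1 + 1/(169/70) = 1 + 70/169 = 239/169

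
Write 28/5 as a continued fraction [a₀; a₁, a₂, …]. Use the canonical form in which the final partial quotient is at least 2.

[5; 1, 1, 2]

Repeatedly divide and take the remainder:
⌊28/5⌋ = 5, remainder 3
⌊5/3⌋ = 1, remainder 2
⌊3/2⌋ = 1, remainder 1
⌊2/1⌋ = 2, remainder 0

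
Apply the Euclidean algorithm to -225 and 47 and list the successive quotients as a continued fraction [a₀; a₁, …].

-225 = -5·47 + 10, so a_0 = -5
47 = 4·10 + 7, so a_1 = 4
10 = 1·7 + 3, so a_2 = 1
7 = 2·3 + 1, so a_3 = 2
3 = 3·1 + 0, so a_4 = 3

[-5; 4, 1, 2, 3]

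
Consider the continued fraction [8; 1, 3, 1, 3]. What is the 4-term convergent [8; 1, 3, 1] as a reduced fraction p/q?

Start with 1.
3 + 1/(1/1) = 3 + 1/1 = 4/1
1 + 1/(4/1) = 1 + 1/4 = 5/4
8 + 1/(5/4) = 8 + 4/5 = 44/5

44/5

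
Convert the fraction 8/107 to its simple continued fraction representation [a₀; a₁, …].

[0; 13, 2, 1, 2]

Run the Euclidean algorithm, recording each quotient:
8 = 0·107 + 8, so a_0 = 0
107 = 13·8 + 3, so a_1 = 13
8 = 2·3 + 2, so a_2 = 2
3 = 1·2 + 1, so a_3 = 1
2 = 2·1 + 0, so a_4 = 2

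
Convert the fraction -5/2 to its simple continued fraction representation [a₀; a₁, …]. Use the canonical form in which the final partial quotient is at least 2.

-5 = -3·2 + 1, so a_0 = -3
2 = 2·1 + 0, so a_1 = 2

[-3; 2]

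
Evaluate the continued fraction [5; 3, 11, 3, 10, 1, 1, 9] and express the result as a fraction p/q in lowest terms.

115239/21646

Start with 9.
1 + 1/(9/1) = 1 + 1/9 = 10/9
1 + 1/(10/9) = 1 + 9/10 = 19/10
10 + 1/(19/10) = 10 + 10/19 = 200/19
3 + 1/(200/19) = 3 + 19/200 = 619/200
11 + 1/(619/200) = 11 + 200/619 = 7009/619
3 + 1/(7009/619) = 3 + 619/7009 = 21646/7009
5 + 1/(21646/7009) = 5 + 7009/21646 = 115239/21646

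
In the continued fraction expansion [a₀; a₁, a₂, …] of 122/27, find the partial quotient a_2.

1

Run the Euclidean algorithm, recording each quotient:
122 ÷ 27 → quotient 4, remainder 14
27 ÷ 14 → quotient 1, remainder 13
14 ÷ 13 → quotient 1, remainder 1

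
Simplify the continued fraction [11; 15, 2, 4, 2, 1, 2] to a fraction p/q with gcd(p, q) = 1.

13333/1205

Start with 2.
1 + 1/(2/1) = 1 + 1/2 = 3/2
2 + 1/(3/2) = 2 + 2/3 = 8/3
4 + 1/(8/3) = 4 + 3/8 = 35/8
2 + 1/(35/8) = 2 + 8/35 = 78/35
15 + 1/(78/35) = 15 + 35/78 = 1205/78
11 + 1/(1205/78) = 11 + 78/1205 = 13333/1205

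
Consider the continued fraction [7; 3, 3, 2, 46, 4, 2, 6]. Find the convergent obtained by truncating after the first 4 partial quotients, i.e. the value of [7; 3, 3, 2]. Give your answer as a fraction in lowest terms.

Start with 2.
3 + 1/(2/1) = 3 + 1/2 = 7/2
3 + 1/(7/2) = 3 + 2/7 = 23/7
7 + 1/(23/7) = 7 + 7/23 = 168/23

168/23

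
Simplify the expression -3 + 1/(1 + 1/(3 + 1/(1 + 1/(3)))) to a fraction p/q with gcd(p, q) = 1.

-42/19

a_0 = -3: -3/1
a_1 = 1: -2/1
a_2 = 3: -9/4
a_3 = 1: -11/5
a_4 = 3: -42/19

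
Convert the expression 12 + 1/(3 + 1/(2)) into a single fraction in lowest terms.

86/7

Start with 2.
3 + 1/(2/1) = 3 + 1/2 = 7/2
12 + 1/(7/2) = 12 + 2/7 = 86/7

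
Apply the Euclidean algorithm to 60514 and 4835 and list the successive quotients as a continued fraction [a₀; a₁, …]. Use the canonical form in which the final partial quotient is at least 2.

60514 = 12·4835 + 2494, so a_0 = 12
4835 = 1·2494 + 2341, so a_1 = 1
2494 = 1·2341 + 153, so a_2 = 1
2341 = 15·153 + 46, so a_3 = 15
153 = 3·46 + 15, so a_4 = 3
46 = 3·15 + 1, so a_5 = 3
15 = 15·1 + 0, so a_6 = 15

[12; 1, 1, 15, 3, 3, 15]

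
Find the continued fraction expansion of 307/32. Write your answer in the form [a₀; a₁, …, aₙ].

307 ÷ 32 → quotient 9, remainder 19
32 ÷ 19 → quotient 1, remainder 13
19 ÷ 13 → quotient 1, remainder 6
13 ÷ 6 → quotient 2, remainder 1
6 ÷ 1 → quotient 6, remainder 0

[9; 1, 1, 2, 6]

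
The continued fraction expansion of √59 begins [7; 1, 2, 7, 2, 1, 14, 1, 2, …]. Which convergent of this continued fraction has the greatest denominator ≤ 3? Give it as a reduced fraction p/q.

a_0 = 7: 7/1  (≤ bound)
a_1 = 1: 8/1  (≤ bound)
a_2 = 2: 23/3  (≤ bound)
a_3 = 7: 169/22  (> 3, stop)

23/3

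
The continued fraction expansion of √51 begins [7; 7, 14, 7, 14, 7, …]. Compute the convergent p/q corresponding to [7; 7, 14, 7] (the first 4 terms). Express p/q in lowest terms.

4999/700

Build up convergents one term at a time:
a_0 = 7: 7/1
a_1 = 7: 50/7
a_2 = 14: 707/99
a_3 = 7: 4999/700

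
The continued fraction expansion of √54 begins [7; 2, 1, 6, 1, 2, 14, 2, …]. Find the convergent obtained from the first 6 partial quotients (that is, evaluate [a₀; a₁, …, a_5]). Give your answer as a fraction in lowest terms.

485/66

a_0 = 7: 7/1
a_1 = 2: 15/2
a_2 = 1: 22/3
a_3 = 6: 147/20
a_4 = 1: 169/23
a_5 = 2: 485/66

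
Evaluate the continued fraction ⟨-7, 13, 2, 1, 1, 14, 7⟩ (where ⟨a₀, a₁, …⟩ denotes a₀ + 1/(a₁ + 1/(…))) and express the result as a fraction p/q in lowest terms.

-47875/6913

Collapse the nested fraction from the inside out:
Start with 7.
14 + 1/(7/1) = 14 + 1/7 = 99/7
1 + 1/(99/7) = 1 + 7/99 = 106/99
1 + 1/(106/99) = 1 + 99/106 = 205/106
2 + 1/(205/106) = 2 + 106/205 = 516/205
13 + 1/(516/205) = 13 + 205/516 = 6913/516
-7 + 1/(6913/516) = -7 + 516/6913 = -47875/6913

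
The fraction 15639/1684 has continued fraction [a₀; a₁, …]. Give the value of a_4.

Run the Euclidean algorithm, recording each quotient:
⌊15639/1684⌋ = 9, remainder 483
⌊1684/483⌋ = 3, remainder 235
⌊483/235⌋ = 2, remainder 13
⌊235/13⌋ = 18, remainder 1
⌊13/1⌋ = 13, remainder 0

13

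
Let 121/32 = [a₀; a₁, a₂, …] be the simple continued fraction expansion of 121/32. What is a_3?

⌊121/32⌋ = 3, remainder 25
⌊32/25⌋ = 1, remainder 7
⌊25/7⌋ = 3, remainder 4
⌊7/4⌋ = 1, remainder 3

1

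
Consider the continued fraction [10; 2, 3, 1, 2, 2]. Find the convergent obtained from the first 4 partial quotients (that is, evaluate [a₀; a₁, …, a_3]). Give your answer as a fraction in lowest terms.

Start with 1.
3 + 1/(1/1) = 3 + 1/1 = 4/1
2 + 1/(4/1) = 2 + 1/4 = 9/4
10 + 1/(9/4) = 10 + 4/9 = 94/9

94/9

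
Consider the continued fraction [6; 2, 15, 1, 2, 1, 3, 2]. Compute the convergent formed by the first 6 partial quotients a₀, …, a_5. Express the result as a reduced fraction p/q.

Start with 1.
2 + 1/(1/1) = 2 + 1/1 = 3/1
1 + 1/(3/1) = 1 + 1/3 = 4/3
15 + 1/(4/3) = 15 + 3/4 = 63/4
2 + 1/(63/4) = 2 + 4/63 = 130/63
6 + 1/(130/63) = 6 + 63/130 = 843/130

843/130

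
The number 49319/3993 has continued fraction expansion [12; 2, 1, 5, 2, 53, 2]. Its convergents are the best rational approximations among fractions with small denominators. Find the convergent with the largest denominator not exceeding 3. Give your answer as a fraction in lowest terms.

37/3

a_0 = 12: 12/1  (≤ bound)
a_1 = 2: 25/2  (≤ bound)
a_2 = 1: 37/3  (≤ bound)
a_3 = 5: 210/17  (> 3, stop)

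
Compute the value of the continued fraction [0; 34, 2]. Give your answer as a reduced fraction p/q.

Start with 2.
34 + 1/(2/1) = 34 + 1/2 = 69/2
0 + 1/(69/2) = 0 + 2/69 = 2/69

2/69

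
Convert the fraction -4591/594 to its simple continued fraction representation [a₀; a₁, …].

[-8; 3, 1, 2, 4, 1, 1, 5]

Apply division with remainder until the remainder is 0:
-4591 ÷ 594 → quotient -8, remainder 161
594 ÷ 161 → quotient 3, remainder 111
161 ÷ 111 → quotient 1, remainder 50
111 ÷ 50 → quotient 2, remainder 11
50 ÷ 11 → quotient 4, remainder 6
11 ÷ 6 → quotient 1, remainder 5
6 ÷ 5 → quotient 1, remainder 1
5 ÷ 1 → quotient 5, remainder 0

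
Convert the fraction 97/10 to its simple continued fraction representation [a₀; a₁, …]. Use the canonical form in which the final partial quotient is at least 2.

97 ÷ 10 → quotient 9, remainder 7
10 ÷ 7 → quotient 1, remainder 3
7 ÷ 3 → quotient 2, remainder 1
3 ÷ 1 → quotient 3, remainder 0

[9; 1, 2, 3]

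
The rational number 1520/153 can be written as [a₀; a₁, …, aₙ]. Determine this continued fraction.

Apply division with remainder until the remainder is 0:
1520 = 9·153 + 143, so a_0 = 9
153 = 1·143 + 10, so a_1 = 1
143 = 14·10 + 3, so a_2 = 14
10 = 3·3 + 1, so a_3 = 3
3 = 3·1 + 0, so a_4 = 3

[9; 1, 14, 3, 3]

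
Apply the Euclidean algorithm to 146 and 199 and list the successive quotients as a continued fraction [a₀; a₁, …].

[0; 1, 2, 1, 3, 13]

146 = 0·199 + 146, so a_0 = 0
199 = 1·146 + 53, so a_1 = 1
146 = 2·53 + 40, so a_2 = 2
53 = 1·40 + 13, so a_3 = 1
40 = 3·13 + 1, so a_4 = 3
13 = 13·1 + 0, so a_5 = 13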